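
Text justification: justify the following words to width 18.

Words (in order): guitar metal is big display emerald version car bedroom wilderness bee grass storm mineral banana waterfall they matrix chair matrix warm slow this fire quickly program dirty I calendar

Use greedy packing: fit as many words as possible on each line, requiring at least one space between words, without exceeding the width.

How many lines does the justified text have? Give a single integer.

Answer: 13

Derivation:
Line 1: ['guitar', 'metal', 'is'] (min_width=15, slack=3)
Line 2: ['big', 'display'] (min_width=11, slack=7)
Line 3: ['emerald', 'version'] (min_width=15, slack=3)
Line 4: ['car', 'bedroom'] (min_width=11, slack=7)
Line 5: ['wilderness', 'bee'] (min_width=14, slack=4)
Line 6: ['grass', 'storm'] (min_width=11, slack=7)
Line 7: ['mineral', 'banana'] (min_width=14, slack=4)
Line 8: ['waterfall', 'they'] (min_width=14, slack=4)
Line 9: ['matrix', 'chair'] (min_width=12, slack=6)
Line 10: ['matrix', 'warm', 'slow'] (min_width=16, slack=2)
Line 11: ['this', 'fire', 'quickly'] (min_width=17, slack=1)
Line 12: ['program', 'dirty', 'I'] (min_width=15, slack=3)
Line 13: ['calendar'] (min_width=8, slack=10)
Total lines: 13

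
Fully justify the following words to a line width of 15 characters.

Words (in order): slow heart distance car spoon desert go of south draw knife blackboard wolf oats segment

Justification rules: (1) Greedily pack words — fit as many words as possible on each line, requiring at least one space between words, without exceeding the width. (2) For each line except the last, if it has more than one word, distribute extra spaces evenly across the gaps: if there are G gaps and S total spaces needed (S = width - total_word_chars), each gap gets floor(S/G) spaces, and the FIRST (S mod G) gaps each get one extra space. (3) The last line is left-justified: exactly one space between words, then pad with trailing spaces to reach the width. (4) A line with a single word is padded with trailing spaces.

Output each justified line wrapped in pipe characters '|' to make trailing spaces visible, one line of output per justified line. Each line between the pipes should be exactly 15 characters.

Line 1: ['slow', 'heart'] (min_width=10, slack=5)
Line 2: ['distance', 'car'] (min_width=12, slack=3)
Line 3: ['spoon', 'desert', 'go'] (min_width=15, slack=0)
Line 4: ['of', 'south', 'draw'] (min_width=13, slack=2)
Line 5: ['knife'] (min_width=5, slack=10)
Line 6: ['blackboard', 'wolf'] (min_width=15, slack=0)
Line 7: ['oats', 'segment'] (min_width=12, slack=3)

Answer: |slow      heart|
|distance    car|
|spoon desert go|
|of  south  draw|
|knife          |
|blackboard wolf|
|oats segment   |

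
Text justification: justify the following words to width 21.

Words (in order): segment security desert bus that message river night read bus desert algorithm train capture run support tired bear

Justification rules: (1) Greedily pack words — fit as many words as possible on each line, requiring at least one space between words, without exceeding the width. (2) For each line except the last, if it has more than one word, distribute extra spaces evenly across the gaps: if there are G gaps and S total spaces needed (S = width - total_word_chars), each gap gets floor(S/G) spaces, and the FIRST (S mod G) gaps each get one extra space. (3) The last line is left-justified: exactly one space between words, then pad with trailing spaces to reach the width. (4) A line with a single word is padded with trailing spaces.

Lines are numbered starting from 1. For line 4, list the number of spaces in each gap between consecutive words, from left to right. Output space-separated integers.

Line 1: ['segment', 'security'] (min_width=16, slack=5)
Line 2: ['desert', 'bus', 'that'] (min_width=15, slack=6)
Line 3: ['message', 'river', 'night'] (min_width=19, slack=2)
Line 4: ['read', 'bus', 'desert'] (min_width=15, slack=6)
Line 5: ['algorithm', 'train'] (min_width=15, slack=6)
Line 6: ['capture', 'run', 'support'] (min_width=19, slack=2)
Line 7: ['tired', 'bear'] (min_width=10, slack=11)

Answer: 4 4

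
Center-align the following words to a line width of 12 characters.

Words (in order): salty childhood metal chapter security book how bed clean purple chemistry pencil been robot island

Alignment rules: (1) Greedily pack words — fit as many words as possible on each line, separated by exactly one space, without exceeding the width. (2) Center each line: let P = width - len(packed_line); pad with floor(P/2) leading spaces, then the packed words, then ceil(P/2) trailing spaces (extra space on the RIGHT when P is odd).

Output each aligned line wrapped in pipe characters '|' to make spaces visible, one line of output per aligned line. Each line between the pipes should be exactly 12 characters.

Line 1: ['salty'] (min_width=5, slack=7)
Line 2: ['childhood'] (min_width=9, slack=3)
Line 3: ['metal'] (min_width=5, slack=7)
Line 4: ['chapter'] (min_width=7, slack=5)
Line 5: ['security'] (min_width=8, slack=4)
Line 6: ['book', 'how', 'bed'] (min_width=12, slack=0)
Line 7: ['clean', 'purple'] (min_width=12, slack=0)
Line 8: ['chemistry'] (min_width=9, slack=3)
Line 9: ['pencil', 'been'] (min_width=11, slack=1)
Line 10: ['robot', 'island'] (min_width=12, slack=0)

Answer: |   salty    |
| childhood  |
|   metal    |
|  chapter   |
|  security  |
|book how bed|
|clean purple|
| chemistry  |
|pencil been |
|robot island|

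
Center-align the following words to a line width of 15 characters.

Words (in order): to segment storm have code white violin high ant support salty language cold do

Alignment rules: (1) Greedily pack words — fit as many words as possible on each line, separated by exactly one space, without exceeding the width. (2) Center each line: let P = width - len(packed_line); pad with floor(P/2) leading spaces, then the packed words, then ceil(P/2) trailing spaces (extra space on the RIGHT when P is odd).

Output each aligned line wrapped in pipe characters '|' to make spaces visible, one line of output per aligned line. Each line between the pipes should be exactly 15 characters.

Answer: |  to segment   |
|storm have code|
| white violin  |
|   high ant    |
| support salty |
| language cold |
|      do       |

Derivation:
Line 1: ['to', 'segment'] (min_width=10, slack=5)
Line 2: ['storm', 'have', 'code'] (min_width=15, slack=0)
Line 3: ['white', 'violin'] (min_width=12, slack=3)
Line 4: ['high', 'ant'] (min_width=8, slack=7)
Line 5: ['support', 'salty'] (min_width=13, slack=2)
Line 6: ['language', 'cold'] (min_width=13, slack=2)
Line 7: ['do'] (min_width=2, slack=13)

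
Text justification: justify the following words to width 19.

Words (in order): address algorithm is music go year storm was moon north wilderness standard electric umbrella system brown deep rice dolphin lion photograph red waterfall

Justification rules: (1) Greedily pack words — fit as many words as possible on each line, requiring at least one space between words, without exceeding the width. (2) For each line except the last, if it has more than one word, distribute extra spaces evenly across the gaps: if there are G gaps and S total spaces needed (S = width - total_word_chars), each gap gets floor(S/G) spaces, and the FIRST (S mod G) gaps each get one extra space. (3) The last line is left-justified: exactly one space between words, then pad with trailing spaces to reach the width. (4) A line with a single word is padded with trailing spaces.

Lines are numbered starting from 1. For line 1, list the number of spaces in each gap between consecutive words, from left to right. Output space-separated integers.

Answer: 3

Derivation:
Line 1: ['address', 'algorithm'] (min_width=17, slack=2)
Line 2: ['is', 'music', 'go', 'year'] (min_width=16, slack=3)
Line 3: ['storm', 'was', 'moon'] (min_width=14, slack=5)
Line 4: ['north', 'wilderness'] (min_width=16, slack=3)
Line 5: ['standard', 'electric'] (min_width=17, slack=2)
Line 6: ['umbrella', 'system'] (min_width=15, slack=4)
Line 7: ['brown', 'deep', 'rice'] (min_width=15, slack=4)
Line 8: ['dolphin', 'lion'] (min_width=12, slack=7)
Line 9: ['photograph', 'red'] (min_width=14, slack=5)
Line 10: ['waterfall'] (min_width=9, slack=10)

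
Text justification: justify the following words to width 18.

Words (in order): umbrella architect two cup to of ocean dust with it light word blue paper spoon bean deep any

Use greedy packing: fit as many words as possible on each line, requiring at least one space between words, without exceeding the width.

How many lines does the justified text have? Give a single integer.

Answer: 6

Derivation:
Line 1: ['umbrella', 'architect'] (min_width=18, slack=0)
Line 2: ['two', 'cup', 'to', 'of'] (min_width=13, slack=5)
Line 3: ['ocean', 'dust', 'with', 'it'] (min_width=18, slack=0)
Line 4: ['light', 'word', 'blue'] (min_width=15, slack=3)
Line 5: ['paper', 'spoon', 'bean'] (min_width=16, slack=2)
Line 6: ['deep', 'any'] (min_width=8, slack=10)
Total lines: 6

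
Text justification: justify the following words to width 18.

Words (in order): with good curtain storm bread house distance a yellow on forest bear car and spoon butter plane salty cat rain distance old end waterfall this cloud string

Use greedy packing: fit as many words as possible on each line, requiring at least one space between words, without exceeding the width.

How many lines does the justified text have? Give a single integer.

Line 1: ['with', 'good', 'curtain'] (min_width=17, slack=1)
Line 2: ['storm', 'bread', 'house'] (min_width=17, slack=1)
Line 3: ['distance', 'a', 'yellow'] (min_width=17, slack=1)
Line 4: ['on', 'forest', 'bear', 'car'] (min_width=18, slack=0)
Line 5: ['and', 'spoon', 'butter'] (min_width=16, slack=2)
Line 6: ['plane', 'salty', 'cat'] (min_width=15, slack=3)
Line 7: ['rain', 'distance', 'old'] (min_width=17, slack=1)
Line 8: ['end', 'waterfall', 'this'] (min_width=18, slack=0)
Line 9: ['cloud', 'string'] (min_width=12, slack=6)
Total lines: 9

Answer: 9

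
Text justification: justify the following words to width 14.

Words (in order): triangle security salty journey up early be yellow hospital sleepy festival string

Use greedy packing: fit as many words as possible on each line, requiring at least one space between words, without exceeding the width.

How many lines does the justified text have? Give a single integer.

Answer: 9

Derivation:
Line 1: ['triangle'] (min_width=8, slack=6)
Line 2: ['security', 'salty'] (min_width=14, slack=0)
Line 3: ['journey', 'up'] (min_width=10, slack=4)
Line 4: ['early', 'be'] (min_width=8, slack=6)
Line 5: ['yellow'] (min_width=6, slack=8)
Line 6: ['hospital'] (min_width=8, slack=6)
Line 7: ['sleepy'] (min_width=6, slack=8)
Line 8: ['festival'] (min_width=8, slack=6)
Line 9: ['string'] (min_width=6, slack=8)
Total lines: 9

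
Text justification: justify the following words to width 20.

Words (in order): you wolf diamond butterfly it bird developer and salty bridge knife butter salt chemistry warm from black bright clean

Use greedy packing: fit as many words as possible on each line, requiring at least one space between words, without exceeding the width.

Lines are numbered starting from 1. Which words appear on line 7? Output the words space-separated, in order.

Line 1: ['you', 'wolf', 'diamond'] (min_width=16, slack=4)
Line 2: ['butterfly', 'it', 'bird'] (min_width=17, slack=3)
Line 3: ['developer', 'and', 'salty'] (min_width=19, slack=1)
Line 4: ['bridge', 'knife', 'butter'] (min_width=19, slack=1)
Line 5: ['salt', 'chemistry', 'warm'] (min_width=19, slack=1)
Line 6: ['from', 'black', 'bright'] (min_width=17, slack=3)
Line 7: ['clean'] (min_width=5, slack=15)

Answer: clean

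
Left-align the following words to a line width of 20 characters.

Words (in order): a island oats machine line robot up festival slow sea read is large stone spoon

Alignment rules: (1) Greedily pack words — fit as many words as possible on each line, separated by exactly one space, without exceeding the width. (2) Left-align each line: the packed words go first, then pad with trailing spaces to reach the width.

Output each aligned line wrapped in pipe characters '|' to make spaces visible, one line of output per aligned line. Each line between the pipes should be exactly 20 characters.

Line 1: ['a', 'island', 'oats'] (min_width=13, slack=7)
Line 2: ['machine', 'line', 'robot'] (min_width=18, slack=2)
Line 3: ['up', 'festival', 'slow', 'sea'] (min_width=20, slack=0)
Line 4: ['read', 'is', 'large', 'stone'] (min_width=19, slack=1)
Line 5: ['spoon'] (min_width=5, slack=15)

Answer: |a island oats       |
|machine line robot  |
|up festival slow sea|
|read is large stone |
|spoon               |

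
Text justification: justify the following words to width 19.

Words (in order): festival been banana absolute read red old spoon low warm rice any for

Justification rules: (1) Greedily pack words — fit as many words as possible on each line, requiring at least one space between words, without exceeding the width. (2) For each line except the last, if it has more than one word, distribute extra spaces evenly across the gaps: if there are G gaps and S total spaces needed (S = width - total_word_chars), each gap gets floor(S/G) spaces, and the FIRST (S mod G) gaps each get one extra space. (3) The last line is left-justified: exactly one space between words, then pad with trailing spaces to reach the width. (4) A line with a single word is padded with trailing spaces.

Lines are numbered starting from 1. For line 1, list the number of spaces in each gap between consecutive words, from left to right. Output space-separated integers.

Answer: 7

Derivation:
Line 1: ['festival', 'been'] (min_width=13, slack=6)
Line 2: ['banana', 'absolute'] (min_width=15, slack=4)
Line 3: ['read', 'red', 'old', 'spoon'] (min_width=18, slack=1)
Line 4: ['low', 'warm', 'rice', 'any'] (min_width=17, slack=2)
Line 5: ['for'] (min_width=3, slack=16)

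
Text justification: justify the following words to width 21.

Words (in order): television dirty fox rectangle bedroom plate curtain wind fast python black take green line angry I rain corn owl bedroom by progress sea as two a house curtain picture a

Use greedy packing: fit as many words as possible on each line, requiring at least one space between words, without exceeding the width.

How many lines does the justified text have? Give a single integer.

Answer: 9

Derivation:
Line 1: ['television', 'dirty', 'fox'] (min_width=20, slack=1)
Line 2: ['rectangle', 'bedroom'] (min_width=17, slack=4)
Line 3: ['plate', 'curtain', 'wind'] (min_width=18, slack=3)
Line 4: ['fast', 'python', 'black'] (min_width=17, slack=4)
Line 5: ['take', 'green', 'line', 'angry'] (min_width=21, slack=0)
Line 6: ['I', 'rain', 'corn', 'owl'] (min_width=15, slack=6)
Line 7: ['bedroom', 'by', 'progress'] (min_width=19, slack=2)
Line 8: ['sea', 'as', 'two', 'a', 'house'] (min_width=18, slack=3)
Line 9: ['curtain', 'picture', 'a'] (min_width=17, slack=4)
Total lines: 9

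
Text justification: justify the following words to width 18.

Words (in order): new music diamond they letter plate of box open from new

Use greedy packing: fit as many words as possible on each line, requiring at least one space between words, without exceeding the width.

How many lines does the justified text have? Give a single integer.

Answer: 4

Derivation:
Line 1: ['new', 'music', 'diamond'] (min_width=17, slack=1)
Line 2: ['they', 'letter', 'plate'] (min_width=17, slack=1)
Line 3: ['of', 'box', 'open', 'from'] (min_width=16, slack=2)
Line 4: ['new'] (min_width=3, slack=15)
Total lines: 4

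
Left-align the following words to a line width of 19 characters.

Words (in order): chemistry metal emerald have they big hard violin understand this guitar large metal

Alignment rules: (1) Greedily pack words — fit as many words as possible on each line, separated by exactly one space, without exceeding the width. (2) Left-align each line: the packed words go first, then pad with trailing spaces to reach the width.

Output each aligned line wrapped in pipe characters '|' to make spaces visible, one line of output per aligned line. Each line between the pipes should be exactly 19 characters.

Line 1: ['chemistry', 'metal'] (min_width=15, slack=4)
Line 2: ['emerald', 'have', 'they'] (min_width=17, slack=2)
Line 3: ['big', 'hard', 'violin'] (min_width=15, slack=4)
Line 4: ['understand', 'this'] (min_width=15, slack=4)
Line 5: ['guitar', 'large', 'metal'] (min_width=18, slack=1)

Answer: |chemistry metal    |
|emerald have they  |
|big hard violin    |
|understand this    |
|guitar large metal |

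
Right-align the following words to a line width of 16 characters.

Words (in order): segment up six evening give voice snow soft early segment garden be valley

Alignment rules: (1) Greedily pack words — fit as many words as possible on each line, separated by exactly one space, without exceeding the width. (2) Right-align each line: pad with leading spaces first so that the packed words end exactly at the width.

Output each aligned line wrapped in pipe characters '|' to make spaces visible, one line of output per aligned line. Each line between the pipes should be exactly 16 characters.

Line 1: ['segment', 'up', 'six'] (min_width=14, slack=2)
Line 2: ['evening', 'give'] (min_width=12, slack=4)
Line 3: ['voice', 'snow', 'soft'] (min_width=15, slack=1)
Line 4: ['early', 'segment'] (min_width=13, slack=3)
Line 5: ['garden', 'be', 'valley'] (min_width=16, slack=0)

Answer: |  segment up six|
|    evening give|
| voice snow soft|
|   early segment|
|garden be valley|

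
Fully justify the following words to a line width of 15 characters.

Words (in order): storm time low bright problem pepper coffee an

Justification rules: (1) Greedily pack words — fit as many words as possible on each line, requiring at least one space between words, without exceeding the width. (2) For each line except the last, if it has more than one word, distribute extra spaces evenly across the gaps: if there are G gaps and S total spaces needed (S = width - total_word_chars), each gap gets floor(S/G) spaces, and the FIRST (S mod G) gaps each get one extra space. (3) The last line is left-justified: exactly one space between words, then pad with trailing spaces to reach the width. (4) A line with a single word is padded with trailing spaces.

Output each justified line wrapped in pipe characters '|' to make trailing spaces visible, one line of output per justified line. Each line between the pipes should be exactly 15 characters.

Line 1: ['storm', 'time', 'low'] (min_width=14, slack=1)
Line 2: ['bright', 'problem'] (min_width=14, slack=1)
Line 3: ['pepper', 'coffee'] (min_width=13, slack=2)
Line 4: ['an'] (min_width=2, slack=13)

Answer: |storm  time low|
|bright  problem|
|pepper   coffee|
|an             |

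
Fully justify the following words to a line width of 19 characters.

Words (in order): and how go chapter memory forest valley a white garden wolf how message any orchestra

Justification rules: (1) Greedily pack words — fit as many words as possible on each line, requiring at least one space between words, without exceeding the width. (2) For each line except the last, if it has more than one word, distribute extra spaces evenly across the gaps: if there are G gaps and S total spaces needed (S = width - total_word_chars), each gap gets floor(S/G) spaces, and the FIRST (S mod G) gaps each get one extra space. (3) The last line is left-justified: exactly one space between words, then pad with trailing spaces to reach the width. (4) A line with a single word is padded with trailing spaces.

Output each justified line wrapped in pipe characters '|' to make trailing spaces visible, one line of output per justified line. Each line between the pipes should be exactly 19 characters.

Answer: |and  how go chapter|
|memory       forest|
|valley    a   white|
|garden   wolf   how|
|message         any|
|orchestra          |

Derivation:
Line 1: ['and', 'how', 'go', 'chapter'] (min_width=18, slack=1)
Line 2: ['memory', 'forest'] (min_width=13, slack=6)
Line 3: ['valley', 'a', 'white'] (min_width=14, slack=5)
Line 4: ['garden', 'wolf', 'how'] (min_width=15, slack=4)
Line 5: ['message', 'any'] (min_width=11, slack=8)
Line 6: ['orchestra'] (min_width=9, slack=10)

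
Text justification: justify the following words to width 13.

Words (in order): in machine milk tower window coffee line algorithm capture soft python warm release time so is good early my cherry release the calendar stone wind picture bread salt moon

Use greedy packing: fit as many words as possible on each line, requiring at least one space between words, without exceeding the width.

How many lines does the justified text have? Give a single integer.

Answer: 16

Derivation:
Line 1: ['in', 'machine'] (min_width=10, slack=3)
Line 2: ['milk', 'tower'] (min_width=10, slack=3)
Line 3: ['window', 'coffee'] (min_width=13, slack=0)
Line 4: ['line'] (min_width=4, slack=9)
Line 5: ['algorithm'] (min_width=9, slack=4)
Line 6: ['capture', 'soft'] (min_width=12, slack=1)
Line 7: ['python', 'warm'] (min_width=11, slack=2)
Line 8: ['release', 'time'] (min_width=12, slack=1)
Line 9: ['so', 'is', 'good'] (min_width=10, slack=3)
Line 10: ['early', 'my'] (min_width=8, slack=5)
Line 11: ['cherry'] (min_width=6, slack=7)
Line 12: ['release', 'the'] (min_width=11, slack=2)
Line 13: ['calendar'] (min_width=8, slack=5)
Line 14: ['stone', 'wind'] (min_width=10, slack=3)
Line 15: ['picture', 'bread'] (min_width=13, slack=0)
Line 16: ['salt', 'moon'] (min_width=9, slack=4)
Total lines: 16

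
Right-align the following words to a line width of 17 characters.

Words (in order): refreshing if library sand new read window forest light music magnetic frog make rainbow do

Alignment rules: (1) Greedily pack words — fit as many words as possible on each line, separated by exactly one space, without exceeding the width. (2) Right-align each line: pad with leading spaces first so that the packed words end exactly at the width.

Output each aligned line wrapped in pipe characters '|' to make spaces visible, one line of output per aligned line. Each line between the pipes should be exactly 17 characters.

Line 1: ['refreshing', 'if'] (min_width=13, slack=4)
Line 2: ['library', 'sand', 'new'] (min_width=16, slack=1)
Line 3: ['read', 'window'] (min_width=11, slack=6)
Line 4: ['forest', 'light'] (min_width=12, slack=5)
Line 5: ['music', 'magnetic'] (min_width=14, slack=3)
Line 6: ['frog', 'make', 'rainbow'] (min_width=17, slack=0)
Line 7: ['do'] (min_width=2, slack=15)

Answer: |    refreshing if|
| library sand new|
|      read window|
|     forest light|
|   music magnetic|
|frog make rainbow|
|               do|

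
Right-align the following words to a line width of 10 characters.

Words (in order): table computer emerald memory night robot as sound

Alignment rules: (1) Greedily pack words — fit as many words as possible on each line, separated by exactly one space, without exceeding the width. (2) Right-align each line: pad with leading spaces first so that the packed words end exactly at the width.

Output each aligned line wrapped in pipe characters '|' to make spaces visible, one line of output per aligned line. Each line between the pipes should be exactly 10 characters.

Answer: |     table|
|  computer|
|   emerald|
|    memory|
|     night|
|  robot as|
|     sound|

Derivation:
Line 1: ['table'] (min_width=5, slack=5)
Line 2: ['computer'] (min_width=8, slack=2)
Line 3: ['emerald'] (min_width=7, slack=3)
Line 4: ['memory'] (min_width=6, slack=4)
Line 5: ['night'] (min_width=5, slack=5)
Line 6: ['robot', 'as'] (min_width=8, slack=2)
Line 7: ['sound'] (min_width=5, slack=5)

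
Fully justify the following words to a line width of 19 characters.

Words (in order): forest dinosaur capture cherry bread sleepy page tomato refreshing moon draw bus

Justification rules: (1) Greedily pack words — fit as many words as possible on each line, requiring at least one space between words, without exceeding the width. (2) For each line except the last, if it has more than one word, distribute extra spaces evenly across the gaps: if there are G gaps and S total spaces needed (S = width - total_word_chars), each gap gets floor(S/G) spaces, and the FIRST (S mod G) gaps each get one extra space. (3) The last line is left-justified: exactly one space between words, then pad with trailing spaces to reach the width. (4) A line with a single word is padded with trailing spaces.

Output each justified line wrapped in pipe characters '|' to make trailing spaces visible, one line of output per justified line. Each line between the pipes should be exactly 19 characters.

Line 1: ['forest', 'dinosaur'] (min_width=15, slack=4)
Line 2: ['capture', 'cherry'] (min_width=14, slack=5)
Line 3: ['bread', 'sleepy', 'page'] (min_width=17, slack=2)
Line 4: ['tomato', 'refreshing'] (min_width=17, slack=2)
Line 5: ['moon', 'draw', 'bus'] (min_width=13, slack=6)

Answer: |forest     dinosaur|
|capture      cherry|
|bread  sleepy  page|
|tomato   refreshing|
|moon draw bus      |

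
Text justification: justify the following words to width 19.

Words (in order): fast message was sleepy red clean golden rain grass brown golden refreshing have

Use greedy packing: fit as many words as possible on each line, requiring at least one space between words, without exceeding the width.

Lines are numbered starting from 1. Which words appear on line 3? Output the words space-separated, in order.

Line 1: ['fast', 'message', 'was'] (min_width=16, slack=3)
Line 2: ['sleepy', 'red', 'clean'] (min_width=16, slack=3)
Line 3: ['golden', 'rain', 'grass'] (min_width=17, slack=2)
Line 4: ['brown', 'golden'] (min_width=12, slack=7)
Line 5: ['refreshing', 'have'] (min_width=15, slack=4)

Answer: golden rain grass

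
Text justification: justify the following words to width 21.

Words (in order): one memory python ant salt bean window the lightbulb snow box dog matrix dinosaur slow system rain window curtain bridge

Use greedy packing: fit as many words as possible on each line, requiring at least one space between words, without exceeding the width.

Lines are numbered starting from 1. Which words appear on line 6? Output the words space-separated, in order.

Answer: window curtain bridge

Derivation:
Line 1: ['one', 'memory', 'python', 'ant'] (min_width=21, slack=0)
Line 2: ['salt', 'bean', 'window', 'the'] (min_width=20, slack=1)
Line 3: ['lightbulb', 'snow', 'box'] (min_width=18, slack=3)
Line 4: ['dog', 'matrix', 'dinosaur'] (min_width=19, slack=2)
Line 5: ['slow', 'system', 'rain'] (min_width=16, slack=5)
Line 6: ['window', 'curtain', 'bridge'] (min_width=21, slack=0)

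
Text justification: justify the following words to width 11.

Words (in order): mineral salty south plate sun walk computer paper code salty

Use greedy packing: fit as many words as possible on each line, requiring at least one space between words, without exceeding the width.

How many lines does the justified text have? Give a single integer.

Answer: 7

Derivation:
Line 1: ['mineral'] (min_width=7, slack=4)
Line 2: ['salty', 'south'] (min_width=11, slack=0)
Line 3: ['plate', 'sun'] (min_width=9, slack=2)
Line 4: ['walk'] (min_width=4, slack=7)
Line 5: ['computer'] (min_width=8, slack=3)
Line 6: ['paper', 'code'] (min_width=10, slack=1)
Line 7: ['salty'] (min_width=5, slack=6)
Total lines: 7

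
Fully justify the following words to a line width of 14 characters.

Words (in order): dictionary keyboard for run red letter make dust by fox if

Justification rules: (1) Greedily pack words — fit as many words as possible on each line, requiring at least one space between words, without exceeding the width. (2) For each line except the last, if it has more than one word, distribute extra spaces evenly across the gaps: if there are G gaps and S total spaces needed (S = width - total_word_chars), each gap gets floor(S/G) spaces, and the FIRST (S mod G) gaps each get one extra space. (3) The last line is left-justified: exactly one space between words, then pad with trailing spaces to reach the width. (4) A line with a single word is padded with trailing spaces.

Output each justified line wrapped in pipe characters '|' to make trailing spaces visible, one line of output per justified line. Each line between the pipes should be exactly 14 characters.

Answer: |dictionary    |
|keyboard   for|
|run red letter|
|make  dust  by|
|fox if        |

Derivation:
Line 1: ['dictionary'] (min_width=10, slack=4)
Line 2: ['keyboard', 'for'] (min_width=12, slack=2)
Line 3: ['run', 'red', 'letter'] (min_width=14, slack=0)
Line 4: ['make', 'dust', 'by'] (min_width=12, slack=2)
Line 5: ['fox', 'if'] (min_width=6, slack=8)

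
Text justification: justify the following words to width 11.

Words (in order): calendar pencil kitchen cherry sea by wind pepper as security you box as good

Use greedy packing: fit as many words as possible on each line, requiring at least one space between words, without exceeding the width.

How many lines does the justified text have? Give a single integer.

Answer: 9

Derivation:
Line 1: ['calendar'] (min_width=8, slack=3)
Line 2: ['pencil'] (min_width=6, slack=5)
Line 3: ['kitchen'] (min_width=7, slack=4)
Line 4: ['cherry', 'sea'] (min_width=10, slack=1)
Line 5: ['by', 'wind'] (min_width=7, slack=4)
Line 6: ['pepper', 'as'] (min_width=9, slack=2)
Line 7: ['security'] (min_width=8, slack=3)
Line 8: ['you', 'box', 'as'] (min_width=10, slack=1)
Line 9: ['good'] (min_width=4, slack=7)
Total lines: 9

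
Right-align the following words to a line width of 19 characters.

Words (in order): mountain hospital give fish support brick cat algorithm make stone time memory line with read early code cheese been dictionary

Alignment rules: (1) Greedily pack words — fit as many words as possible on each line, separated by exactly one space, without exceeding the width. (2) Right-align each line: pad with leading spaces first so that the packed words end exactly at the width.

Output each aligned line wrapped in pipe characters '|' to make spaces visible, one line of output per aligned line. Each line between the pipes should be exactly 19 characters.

Line 1: ['mountain', 'hospital'] (min_width=17, slack=2)
Line 2: ['give', 'fish', 'support'] (min_width=17, slack=2)
Line 3: ['brick', 'cat', 'algorithm'] (min_width=19, slack=0)
Line 4: ['make', 'stone', 'time'] (min_width=15, slack=4)
Line 5: ['memory', 'line', 'with'] (min_width=16, slack=3)
Line 6: ['read', 'early', 'code'] (min_width=15, slack=4)
Line 7: ['cheese', 'been'] (min_width=11, slack=8)
Line 8: ['dictionary'] (min_width=10, slack=9)

Answer: |  mountain hospital|
|  give fish support|
|brick cat algorithm|
|    make stone time|
|   memory line with|
|    read early code|
|        cheese been|
|         dictionary|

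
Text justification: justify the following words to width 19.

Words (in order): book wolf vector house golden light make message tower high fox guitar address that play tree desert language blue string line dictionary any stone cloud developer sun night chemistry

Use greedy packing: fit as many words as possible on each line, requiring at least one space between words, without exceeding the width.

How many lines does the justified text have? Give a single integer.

Line 1: ['book', 'wolf', 'vector'] (min_width=16, slack=3)
Line 2: ['house', 'golden', 'light'] (min_width=18, slack=1)
Line 3: ['make', 'message', 'tower'] (min_width=18, slack=1)
Line 4: ['high', 'fox', 'guitar'] (min_width=15, slack=4)
Line 5: ['address', 'that', 'play'] (min_width=17, slack=2)
Line 6: ['tree', 'desert'] (min_width=11, slack=8)
Line 7: ['language', 'blue'] (min_width=13, slack=6)
Line 8: ['string', 'line'] (min_width=11, slack=8)
Line 9: ['dictionary', 'any'] (min_width=14, slack=5)
Line 10: ['stone', 'cloud'] (min_width=11, slack=8)
Line 11: ['developer', 'sun', 'night'] (min_width=19, slack=0)
Line 12: ['chemistry'] (min_width=9, slack=10)
Total lines: 12

Answer: 12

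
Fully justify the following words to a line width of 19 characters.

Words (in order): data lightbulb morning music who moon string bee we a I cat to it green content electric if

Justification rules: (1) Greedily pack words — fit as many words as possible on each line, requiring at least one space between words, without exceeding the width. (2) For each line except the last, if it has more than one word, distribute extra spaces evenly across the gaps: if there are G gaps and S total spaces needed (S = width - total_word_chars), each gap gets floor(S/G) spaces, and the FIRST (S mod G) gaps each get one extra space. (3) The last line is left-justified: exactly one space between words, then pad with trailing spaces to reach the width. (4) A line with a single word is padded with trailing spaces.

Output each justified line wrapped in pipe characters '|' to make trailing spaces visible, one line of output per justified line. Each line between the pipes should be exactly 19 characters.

Answer: |data      lightbulb|
|morning  music  who|
|moon  string bee we|
|a I cat to it green|
|content electric if|

Derivation:
Line 1: ['data', 'lightbulb'] (min_width=14, slack=5)
Line 2: ['morning', 'music', 'who'] (min_width=17, slack=2)
Line 3: ['moon', 'string', 'bee', 'we'] (min_width=18, slack=1)
Line 4: ['a', 'I', 'cat', 'to', 'it', 'green'] (min_width=19, slack=0)
Line 5: ['content', 'electric', 'if'] (min_width=19, slack=0)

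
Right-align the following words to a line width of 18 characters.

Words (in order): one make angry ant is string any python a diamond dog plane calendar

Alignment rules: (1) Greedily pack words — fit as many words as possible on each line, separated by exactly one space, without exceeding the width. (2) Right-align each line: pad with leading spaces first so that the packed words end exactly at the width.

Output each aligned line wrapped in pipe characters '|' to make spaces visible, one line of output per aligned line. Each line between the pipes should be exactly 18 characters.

Line 1: ['one', 'make', 'angry', 'ant'] (min_width=18, slack=0)
Line 2: ['is', 'string', 'any'] (min_width=13, slack=5)
Line 3: ['python', 'a', 'diamond'] (min_width=16, slack=2)
Line 4: ['dog', 'plane', 'calendar'] (min_width=18, slack=0)

Answer: |one make angry ant|
|     is string any|
|  python a diamond|
|dog plane calendar|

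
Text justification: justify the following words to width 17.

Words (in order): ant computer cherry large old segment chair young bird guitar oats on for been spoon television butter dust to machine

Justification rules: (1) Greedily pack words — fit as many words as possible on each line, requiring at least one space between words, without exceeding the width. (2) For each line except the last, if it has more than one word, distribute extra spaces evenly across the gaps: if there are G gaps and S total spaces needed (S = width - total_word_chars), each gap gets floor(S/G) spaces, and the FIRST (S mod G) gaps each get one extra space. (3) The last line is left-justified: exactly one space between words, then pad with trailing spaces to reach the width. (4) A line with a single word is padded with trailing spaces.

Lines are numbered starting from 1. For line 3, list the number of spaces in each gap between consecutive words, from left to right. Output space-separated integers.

Answer: 5

Derivation:
Line 1: ['ant', 'computer'] (min_width=12, slack=5)
Line 2: ['cherry', 'large', 'old'] (min_width=16, slack=1)
Line 3: ['segment', 'chair'] (min_width=13, slack=4)
Line 4: ['young', 'bird', 'guitar'] (min_width=17, slack=0)
Line 5: ['oats', 'on', 'for', 'been'] (min_width=16, slack=1)
Line 6: ['spoon', 'television'] (min_width=16, slack=1)
Line 7: ['butter', 'dust', 'to'] (min_width=14, slack=3)
Line 8: ['machine'] (min_width=7, slack=10)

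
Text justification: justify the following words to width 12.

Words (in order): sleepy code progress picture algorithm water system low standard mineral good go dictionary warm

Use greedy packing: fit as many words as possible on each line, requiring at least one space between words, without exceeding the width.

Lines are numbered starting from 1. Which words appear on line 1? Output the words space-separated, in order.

Line 1: ['sleepy', 'code'] (min_width=11, slack=1)
Line 2: ['progress'] (min_width=8, slack=4)
Line 3: ['picture'] (min_width=7, slack=5)
Line 4: ['algorithm'] (min_width=9, slack=3)
Line 5: ['water', 'system'] (min_width=12, slack=0)
Line 6: ['low', 'standard'] (min_width=12, slack=0)
Line 7: ['mineral', 'good'] (min_width=12, slack=0)
Line 8: ['go'] (min_width=2, slack=10)
Line 9: ['dictionary'] (min_width=10, slack=2)
Line 10: ['warm'] (min_width=4, slack=8)

Answer: sleepy code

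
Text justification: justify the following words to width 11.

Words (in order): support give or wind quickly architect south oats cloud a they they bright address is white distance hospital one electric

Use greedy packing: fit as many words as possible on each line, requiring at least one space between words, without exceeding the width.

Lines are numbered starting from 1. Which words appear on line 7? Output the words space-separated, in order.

Line 1: ['support'] (min_width=7, slack=4)
Line 2: ['give', 'or'] (min_width=7, slack=4)
Line 3: ['wind'] (min_width=4, slack=7)
Line 4: ['quickly'] (min_width=7, slack=4)
Line 5: ['architect'] (min_width=9, slack=2)
Line 6: ['south', 'oats'] (min_width=10, slack=1)
Line 7: ['cloud', 'a'] (min_width=7, slack=4)
Line 8: ['they', 'they'] (min_width=9, slack=2)
Line 9: ['bright'] (min_width=6, slack=5)
Line 10: ['address', 'is'] (min_width=10, slack=1)
Line 11: ['white'] (min_width=5, slack=6)
Line 12: ['distance'] (min_width=8, slack=3)
Line 13: ['hospital'] (min_width=8, slack=3)
Line 14: ['one'] (min_width=3, slack=8)
Line 15: ['electric'] (min_width=8, slack=3)

Answer: cloud a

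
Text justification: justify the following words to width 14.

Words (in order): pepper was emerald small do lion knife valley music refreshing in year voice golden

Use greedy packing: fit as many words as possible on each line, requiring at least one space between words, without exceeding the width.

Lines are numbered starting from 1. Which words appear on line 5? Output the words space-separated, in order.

Line 1: ['pepper', 'was'] (min_width=10, slack=4)
Line 2: ['emerald', 'small'] (min_width=13, slack=1)
Line 3: ['do', 'lion', 'knife'] (min_width=13, slack=1)
Line 4: ['valley', 'music'] (min_width=12, slack=2)
Line 5: ['refreshing', 'in'] (min_width=13, slack=1)
Line 6: ['year', 'voice'] (min_width=10, slack=4)
Line 7: ['golden'] (min_width=6, slack=8)

Answer: refreshing in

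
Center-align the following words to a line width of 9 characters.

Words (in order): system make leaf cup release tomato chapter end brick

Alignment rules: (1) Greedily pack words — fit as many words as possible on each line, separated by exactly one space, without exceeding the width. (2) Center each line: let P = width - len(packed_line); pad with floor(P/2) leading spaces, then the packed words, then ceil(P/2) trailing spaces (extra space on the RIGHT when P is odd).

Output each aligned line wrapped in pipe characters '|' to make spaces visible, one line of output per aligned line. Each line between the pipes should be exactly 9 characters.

Line 1: ['system'] (min_width=6, slack=3)
Line 2: ['make', 'leaf'] (min_width=9, slack=0)
Line 3: ['cup'] (min_width=3, slack=6)
Line 4: ['release'] (min_width=7, slack=2)
Line 5: ['tomato'] (min_width=6, slack=3)
Line 6: ['chapter'] (min_width=7, slack=2)
Line 7: ['end', 'brick'] (min_width=9, slack=0)

Answer: | system  |
|make leaf|
|   cup   |
| release |
| tomato  |
| chapter |
|end brick|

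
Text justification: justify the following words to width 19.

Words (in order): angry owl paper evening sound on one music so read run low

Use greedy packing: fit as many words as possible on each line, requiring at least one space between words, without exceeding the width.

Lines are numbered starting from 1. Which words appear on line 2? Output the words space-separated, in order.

Line 1: ['angry', 'owl', 'paper'] (min_width=15, slack=4)
Line 2: ['evening', 'sound', 'on'] (min_width=16, slack=3)
Line 3: ['one', 'music', 'so', 'read'] (min_width=17, slack=2)
Line 4: ['run', 'low'] (min_width=7, slack=12)

Answer: evening sound on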